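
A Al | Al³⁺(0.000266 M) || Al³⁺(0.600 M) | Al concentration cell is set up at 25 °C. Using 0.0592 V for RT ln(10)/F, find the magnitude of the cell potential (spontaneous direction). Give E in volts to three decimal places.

For a concentration cell E°cell = 0. The 0.600 M side is the cathode (reduction is favoured where [Al³⁺] is higher).
With n = 3, E = −(0.0592/3) log([Al³⁺]ₐₙ/[Al³⁺]꜀ₐₜ) = −(0.0592/3) log(0.000266/0.6) = −(0.0592/3)(-3.353) = +0.066 V.

+0.066 V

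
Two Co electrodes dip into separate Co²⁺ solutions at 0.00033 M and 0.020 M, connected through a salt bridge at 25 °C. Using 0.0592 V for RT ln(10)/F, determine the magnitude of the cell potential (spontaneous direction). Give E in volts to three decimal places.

+0.053 V

For a concentration cell E°cell = 0. The 0.020 M side is the cathode (reduction is favoured where [Co²⁺] is higher).
With n = 2, E = −(0.0592/2) log([Co²⁺]ₐₙ/[Co²⁺]꜀ₐₜ) = −(0.0592/2) log(0.00033/0.02) = −(0.0592/2)(-1.783) = +0.053 V.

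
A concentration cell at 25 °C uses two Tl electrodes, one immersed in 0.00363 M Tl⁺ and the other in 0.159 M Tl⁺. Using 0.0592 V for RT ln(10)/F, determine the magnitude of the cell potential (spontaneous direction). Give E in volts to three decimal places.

+0.097 V

For a concentration cell E°cell = 0. The 0.159 M side is the cathode (reduction is favoured where [Tl⁺] is higher).
With n = 1, E = −(0.0592/1) log([Tl⁺]ₐₙ/[Tl⁺]꜀ₐₜ) = −(0.0592/1) log(0.00363/0.159) = −(0.0592/1)(-1.641) = +0.097 V.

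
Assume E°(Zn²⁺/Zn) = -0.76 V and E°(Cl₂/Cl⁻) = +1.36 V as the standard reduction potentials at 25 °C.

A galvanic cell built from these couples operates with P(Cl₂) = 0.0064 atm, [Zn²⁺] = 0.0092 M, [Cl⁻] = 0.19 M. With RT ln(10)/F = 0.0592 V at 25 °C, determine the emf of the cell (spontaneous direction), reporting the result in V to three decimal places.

Cl₂/Cl⁻ is the cathode (higher E°), Zn²⁺/Zn the anode: E°cell = +1.36 − (-0.76) = +2.12 V, n = 2.
Overall: Cl₂(g) + Zn(s) → 2 Cl⁻(aq) + Zn²⁺(aq)
Q = [Cl⁻]^2·[Zn²⁺] / (P(Cl₂)); log Q = -1.285.
E = E° − (0.0592/n) log Q = +2.12 − (0.0592/2)(-1.285) = +2.158 V.

+2.158 V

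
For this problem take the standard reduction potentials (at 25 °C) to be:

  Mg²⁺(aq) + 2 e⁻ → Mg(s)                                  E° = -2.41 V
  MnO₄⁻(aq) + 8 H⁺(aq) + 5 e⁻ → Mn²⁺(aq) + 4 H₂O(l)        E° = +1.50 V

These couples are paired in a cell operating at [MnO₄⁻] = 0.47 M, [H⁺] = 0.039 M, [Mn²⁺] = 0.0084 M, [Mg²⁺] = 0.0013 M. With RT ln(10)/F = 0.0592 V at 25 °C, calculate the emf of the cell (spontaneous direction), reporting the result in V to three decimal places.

MnO₄⁻/Mn²⁺ is the cathode (higher E°), Mg²⁺/Mg the anode: E°cell = +1.50 − (-2.41) = +3.91 V, n = 10.
Overall: 2 MnO₄⁻(aq) + 16 H⁺(aq) + 5 Mg(s) → 2 Mn²⁺(aq) + 8 H₂O(l) + 5 Mg²⁺(aq)
Q = [Mn²⁺]^2·[Mg²⁺]^5 / ([MnO₄⁻]^2·[H⁺]^16); log Q = 4.617.
E = E° − (0.0592/n) log Q = +3.91 − (0.0592/10)(4.617) = +3.883 V.

+3.883 V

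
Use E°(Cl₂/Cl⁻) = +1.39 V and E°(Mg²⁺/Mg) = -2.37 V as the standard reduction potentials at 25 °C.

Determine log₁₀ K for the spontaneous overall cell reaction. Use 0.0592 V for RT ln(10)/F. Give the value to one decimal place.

Cathode: Cl₂/Cl⁻; anode: Mg²⁺/Mg. E°cell = +3.76 V, n = 2.
log K = nE°cell / 0.0592 = (2)(+3.76) / 0.0592 = 127.0.

127.0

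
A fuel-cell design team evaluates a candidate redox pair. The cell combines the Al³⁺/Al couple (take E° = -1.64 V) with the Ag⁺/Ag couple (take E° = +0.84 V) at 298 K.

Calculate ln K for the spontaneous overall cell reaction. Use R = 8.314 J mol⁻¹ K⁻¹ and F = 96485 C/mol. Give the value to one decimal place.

Cathode: Ag⁺/Ag; anode: Al³⁺/Al. E°cell = (+0.84) − (-1.64) = +2.48 V, with n = 3.
ΔG° = −nFE° = −RT ln K, so ln K = nFE°/(RT) = (3)(96485)(+2.48) / ((8.314)(298)) = 289.739.

289.7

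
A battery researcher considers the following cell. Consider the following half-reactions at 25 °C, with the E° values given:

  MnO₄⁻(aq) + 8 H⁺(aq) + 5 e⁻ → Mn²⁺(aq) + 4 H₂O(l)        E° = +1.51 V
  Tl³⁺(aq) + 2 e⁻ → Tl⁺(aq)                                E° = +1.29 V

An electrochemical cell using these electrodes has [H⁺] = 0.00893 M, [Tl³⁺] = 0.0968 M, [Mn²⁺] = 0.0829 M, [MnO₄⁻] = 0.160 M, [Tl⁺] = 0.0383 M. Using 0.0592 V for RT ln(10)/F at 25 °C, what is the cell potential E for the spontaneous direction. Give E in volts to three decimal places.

+0.017 V

MnO₄⁻/Mn²⁺ is the cathode (higher E°), Tl³⁺/Tl⁺ the anode: E°cell = +1.51 − (+1.29) = +0.22 V, n = 10.
Overall: 2 MnO₄⁻(aq) + 16 H⁺(aq) + 5 Tl⁺(aq) → 2 Mn²⁺(aq) + 8 H₂O(l) + 5 Tl³⁺(aq)
Q = [Mn²⁺]^2·[Tl³⁺]^5 / ([MnO₄⁻]^2·[H⁺]^16·[Tl⁺]^5); log Q = 34.229.
E = E° − (0.0592/n) log Q = +0.22 − (0.0592/10)(34.229) = +0.017 V.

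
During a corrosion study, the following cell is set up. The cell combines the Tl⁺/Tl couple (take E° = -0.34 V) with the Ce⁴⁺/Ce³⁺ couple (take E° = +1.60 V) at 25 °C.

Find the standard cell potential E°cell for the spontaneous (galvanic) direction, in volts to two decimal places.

The Ce⁴⁺/Ce³⁺ couple has the higher reduction potential, so it is the cathode; Tl⁺/Tl is oxidised at the anode.
E°cell = E°(cathode) − E°(anode) = (+1.60) − (-0.34) = +1.94 V.
Since E°cell > 0, the reaction is spontaneous under standard conditions.

+1.94 V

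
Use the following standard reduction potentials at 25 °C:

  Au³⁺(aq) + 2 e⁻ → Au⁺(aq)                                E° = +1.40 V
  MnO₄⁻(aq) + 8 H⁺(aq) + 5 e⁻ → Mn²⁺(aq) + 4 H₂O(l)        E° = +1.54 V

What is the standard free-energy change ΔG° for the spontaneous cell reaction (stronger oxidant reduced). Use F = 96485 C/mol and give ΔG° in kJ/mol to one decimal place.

MnO₄⁻/Mn²⁺ (E° = +1.54 V) is the cathode; Au³⁺/Au⁺ (E° = +1.40 V) is the anode, so E°cell = +0.14 V.
Balancing electrons gives n = 10 (lcm of 5 and 2).
ΔG° = −nFE° = −(10)(96485)(+0.14) = -135,079 J = -135.1 kJ/mol.

-135.1 kJ/mol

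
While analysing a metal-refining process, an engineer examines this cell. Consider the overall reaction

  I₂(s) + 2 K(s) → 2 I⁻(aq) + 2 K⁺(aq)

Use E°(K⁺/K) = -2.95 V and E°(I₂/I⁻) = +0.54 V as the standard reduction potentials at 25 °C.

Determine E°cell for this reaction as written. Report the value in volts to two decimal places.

The I₂/I⁻ couple has the higher reduction potential, so it is the cathode; K⁺/K is oxidised at the anode.
E°cell = E°(cathode) − E°(anode) = (+0.54) − (-2.95) = +3.49 V.

+3.49 V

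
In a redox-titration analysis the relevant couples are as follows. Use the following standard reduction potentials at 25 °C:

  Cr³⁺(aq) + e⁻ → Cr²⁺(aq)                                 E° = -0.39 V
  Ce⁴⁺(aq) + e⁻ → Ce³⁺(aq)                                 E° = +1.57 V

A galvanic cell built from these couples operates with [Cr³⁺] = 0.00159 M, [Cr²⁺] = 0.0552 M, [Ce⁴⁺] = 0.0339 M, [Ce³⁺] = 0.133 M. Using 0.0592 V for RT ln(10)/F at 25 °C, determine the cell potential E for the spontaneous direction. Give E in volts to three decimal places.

Ce⁴⁺/Ce³⁺ is the cathode (higher E°), Cr³⁺/Cr²⁺ the anode: E°cell = +1.57 − (-0.39) = +1.96 V, n = 1.
Overall: Ce⁴⁺(aq) + Cr²⁺(aq) → Ce³⁺(aq) + Cr³⁺(aq)
Q = [Ce³⁺]·[Cr³⁺] / ([Ce⁴⁺]·[Cr²⁺]); log Q = -0.947.
E = E° − (0.0592/n) log Q = +1.96 − (0.0592/1)(-0.947) = +2.016 V.

+2.016 V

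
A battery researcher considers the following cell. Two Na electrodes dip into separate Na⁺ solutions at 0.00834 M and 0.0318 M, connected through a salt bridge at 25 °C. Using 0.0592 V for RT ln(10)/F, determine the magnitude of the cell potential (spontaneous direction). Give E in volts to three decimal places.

+0.034 V

For a concentration cell E°cell = 0. The 0.0318 M side is the cathode (reduction is favoured where [Na⁺] is higher).
With n = 1, E = −(0.0592/1) log([Na⁺]ₐₙ/[Na⁺]꜀ₐₜ) = −(0.0592/1) log(0.00834/0.0318) = −(0.0592/1)(-0.581) = +0.034 V.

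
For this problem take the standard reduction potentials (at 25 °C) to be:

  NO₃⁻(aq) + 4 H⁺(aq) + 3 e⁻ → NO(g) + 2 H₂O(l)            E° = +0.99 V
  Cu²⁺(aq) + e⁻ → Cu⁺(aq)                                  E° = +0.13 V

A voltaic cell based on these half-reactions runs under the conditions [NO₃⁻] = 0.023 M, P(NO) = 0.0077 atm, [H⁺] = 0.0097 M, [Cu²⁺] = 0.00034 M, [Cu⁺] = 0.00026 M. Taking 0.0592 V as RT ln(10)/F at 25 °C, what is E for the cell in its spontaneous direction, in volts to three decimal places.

+0.704 V

NO₃⁻/NO is the cathode (higher E°), Cu²⁺/Cu⁺ the anode: E°cell = +0.99 − (+0.13) = +0.86 V, n = 3.
Overall: NO₃⁻(aq) + 4 H⁺(aq) + 3 Cu⁺(aq) → NO(g) + 2 H₂O(l) + 3 Cu²⁺(aq)
Q = P(NO)·[Cu²⁺]^3 / ([NO₃⁻]·[H⁺]^4·[Cu⁺]^3); log Q = 7.927.
E = E° − (0.0592/n) log Q = +0.86 − (0.0592/3)(7.927) = +0.704 V.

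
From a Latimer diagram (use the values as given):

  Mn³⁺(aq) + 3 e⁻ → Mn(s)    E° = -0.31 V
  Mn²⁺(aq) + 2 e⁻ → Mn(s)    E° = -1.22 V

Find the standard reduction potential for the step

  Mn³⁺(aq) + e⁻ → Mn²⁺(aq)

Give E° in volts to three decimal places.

Sequential free energies add, so n₃E°₃ = n₁E°₁ + n₂E°₂.
With n₃ = 3, and the known step contributing 2×(-1.22) V, the unknown satisfies 1·E° = 3×(-0.31) − 2×(-1.22) = +1.510.
E° = +1.510 / 1 = +1.510 V.

+1.510 V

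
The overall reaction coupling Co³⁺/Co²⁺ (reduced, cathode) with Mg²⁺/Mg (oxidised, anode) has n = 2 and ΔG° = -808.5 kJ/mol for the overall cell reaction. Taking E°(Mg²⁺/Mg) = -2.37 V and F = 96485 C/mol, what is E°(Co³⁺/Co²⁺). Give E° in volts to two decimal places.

+1.82 V

E°cell = −ΔG°/(nF) = −(-808.5×10³)/((2)(96485)) = +4.190 V.
Since Co³⁺/Co²⁺ is the cathode and Mg²⁺/Mg the anode, E°cell = E°(Co³⁺/Co²⁺) − E°(Mg²⁺/Mg).
So E°(Co³⁺/Co²⁺) = E°cell + E°(Mg²⁺/Mg) = +4.190 + (-2.37) = +1.82 V.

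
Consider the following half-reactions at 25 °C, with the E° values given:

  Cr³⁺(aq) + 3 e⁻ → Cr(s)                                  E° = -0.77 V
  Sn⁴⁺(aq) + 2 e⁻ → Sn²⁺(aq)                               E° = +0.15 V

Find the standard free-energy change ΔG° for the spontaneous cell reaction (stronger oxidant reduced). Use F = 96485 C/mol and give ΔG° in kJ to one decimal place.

-532.6 kJ

Sn⁴⁺/Sn²⁺ (E° = +0.15 V) is the cathode; Cr³⁺/Cr (E° = -0.77 V) is the anode, so E°cell = +0.92 V.
Balancing electrons gives n = 6 (lcm of 2 and 3).
ΔG° = −nFE° = −(6)(96485)(+0.92) = -532,597 J = -532.6 kJ.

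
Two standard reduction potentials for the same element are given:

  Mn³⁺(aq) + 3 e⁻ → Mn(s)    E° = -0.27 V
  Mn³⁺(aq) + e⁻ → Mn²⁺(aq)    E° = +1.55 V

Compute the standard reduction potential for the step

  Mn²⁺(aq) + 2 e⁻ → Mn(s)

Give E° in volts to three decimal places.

Sequential free energies add, so n₃E°₃ = n₁E°₁ + n₂E°₂.
With n₃ = 3, and the known step contributing 1×(+1.55) V, the unknown satisfies 2·E° = 3×(-0.27) − 1×(+1.55) = -2.360.
E° = -2.360 / 2 = -1.180 V.

-1.180 V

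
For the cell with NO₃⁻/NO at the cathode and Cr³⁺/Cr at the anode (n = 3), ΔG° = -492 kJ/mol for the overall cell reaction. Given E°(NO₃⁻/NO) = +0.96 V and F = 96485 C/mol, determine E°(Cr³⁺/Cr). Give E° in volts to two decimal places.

E°cell = −ΔG°/(nF) = −(-492×10³)/((3)(96485)) = +1.700 V.
Since NO₃⁻/NO is the cathode and Cr³⁺/Cr the anode, E°cell = E°(NO₃⁻/NO) − E°(Cr³⁺/Cr).
So E°(Cr³⁺/Cr) = E°(NO₃⁻/NO) − E°cell = (+0.96) − (+1.700) = -0.74 V.

-0.74 V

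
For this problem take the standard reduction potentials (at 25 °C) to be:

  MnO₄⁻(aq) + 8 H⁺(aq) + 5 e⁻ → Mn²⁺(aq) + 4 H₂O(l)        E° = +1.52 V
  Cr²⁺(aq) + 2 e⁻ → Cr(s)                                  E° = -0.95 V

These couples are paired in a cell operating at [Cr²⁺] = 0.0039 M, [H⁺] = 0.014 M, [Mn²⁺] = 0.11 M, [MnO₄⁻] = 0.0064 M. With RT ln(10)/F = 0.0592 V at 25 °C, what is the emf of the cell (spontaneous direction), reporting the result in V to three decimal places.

MnO₄⁻/Mn²⁺ is the cathode (higher E°), Cr²⁺/Cr the anode: E°cell = +1.52 − (-0.95) = +2.47 V, n = 10.
Overall: 2 MnO₄⁻(aq) + 16 H⁺(aq) + 5 Cr(s) → 2 Mn²⁺(aq) + 8 H₂O(l) + 5 Cr²⁺(aq)
Q = [Mn²⁺]^2·[Cr²⁺]^5 / ([MnO₄⁻]^2·[H⁺]^16); log Q = 20.088.
E = E° − (0.0592/n) log Q = +2.47 − (0.0592/10)(20.088) = +2.351 V.

+2.351 V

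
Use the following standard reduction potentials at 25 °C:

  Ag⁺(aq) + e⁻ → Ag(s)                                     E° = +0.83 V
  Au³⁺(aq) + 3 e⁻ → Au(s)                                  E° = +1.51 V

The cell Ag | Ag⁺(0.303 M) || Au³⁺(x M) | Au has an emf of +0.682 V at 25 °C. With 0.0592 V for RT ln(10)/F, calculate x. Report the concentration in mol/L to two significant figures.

Au³⁺/Au is the cathode, Ag⁺/Ag the anode: E°cell = +0.68 V, n = 3.
Overall reaction: Au³⁺(aq) + 3 Ag(s) → Au(s) + 3 Ag⁺(aq); Q = [Ag⁺]^3/[Au³⁺]^1.
From E = E° − (0.0592/n) log Q: log Q = (E° − E)·n/0.0592 = (+0.68 − (+0.682))·3/0.0592 = -0.1014.
So 1·log[Au³⁺] = 3·log(0.303) − log Q = -1.5557 − (-0.1014) = -1.4543; [Au³⁺] = 10^(-1.4543) ≈ 0.035 M.

0.035 M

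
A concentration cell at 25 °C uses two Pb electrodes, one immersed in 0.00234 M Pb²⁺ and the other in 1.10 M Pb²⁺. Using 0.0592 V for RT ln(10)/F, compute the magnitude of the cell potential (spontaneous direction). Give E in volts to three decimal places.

+0.079 V

For a concentration cell E°cell = 0. The 1.10 M side is the cathode (reduction is favoured where [Pb²⁺] is higher).
With n = 2, E = −(0.0592/2) log([Pb²⁺]ₐₙ/[Pb²⁺]꜀ₐₜ) = −(0.0592/2) log(0.00234/1.1) = −(0.0592/2)(-2.672) = +0.079 V.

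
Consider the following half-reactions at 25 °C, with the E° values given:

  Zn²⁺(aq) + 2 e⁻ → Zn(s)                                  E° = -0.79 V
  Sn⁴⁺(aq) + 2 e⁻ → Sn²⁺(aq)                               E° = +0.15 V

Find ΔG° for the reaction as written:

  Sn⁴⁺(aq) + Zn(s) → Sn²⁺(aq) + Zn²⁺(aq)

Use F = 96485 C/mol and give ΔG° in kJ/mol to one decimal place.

-181.4 kJ/mol

As written, Sn⁴⁺/Sn²⁺ is reduced (cathode) and Zn²⁺/Zn is oxidised (anode), so E°cell = (+0.15) − (-0.79) = +0.94 V.
Balancing electrons gives n = 2.
ΔG° = −nFE° = −(2)(96485)(+0.94) = -181,392 J = -181.4 kJ/mol.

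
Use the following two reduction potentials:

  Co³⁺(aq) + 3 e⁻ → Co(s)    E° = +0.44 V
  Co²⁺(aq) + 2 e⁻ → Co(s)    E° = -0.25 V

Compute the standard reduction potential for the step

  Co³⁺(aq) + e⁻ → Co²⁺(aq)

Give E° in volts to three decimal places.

Sequential free energies add, so n₃E°₃ = n₁E°₁ + n₂E°₂.
With n₃ = 3, and the known step contributing 2×(-0.25) V, the unknown satisfies 1·E° = 3×(+0.44) − 2×(-0.25) = +1.820.
E° = +1.820 / 1 = +1.820 V.

+1.820 V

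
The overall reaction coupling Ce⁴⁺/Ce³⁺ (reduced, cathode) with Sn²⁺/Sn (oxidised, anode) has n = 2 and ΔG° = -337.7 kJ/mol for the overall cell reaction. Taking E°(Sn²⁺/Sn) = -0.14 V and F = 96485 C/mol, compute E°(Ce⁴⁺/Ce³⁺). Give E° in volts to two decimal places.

E°cell = −ΔG°/(nF) = −(-337.7×10³)/((2)(96485)) = +1.750 V.
Since Ce⁴⁺/Ce³⁺ is the cathode and Sn²⁺/Sn the anode, E°cell = E°(Ce⁴⁺/Ce³⁺) − E°(Sn²⁺/Sn).
So E°(Ce⁴⁺/Ce³⁺) = E°cell + E°(Sn²⁺/Sn) = +1.750 + (-0.14) = +1.61 V.

+1.61 V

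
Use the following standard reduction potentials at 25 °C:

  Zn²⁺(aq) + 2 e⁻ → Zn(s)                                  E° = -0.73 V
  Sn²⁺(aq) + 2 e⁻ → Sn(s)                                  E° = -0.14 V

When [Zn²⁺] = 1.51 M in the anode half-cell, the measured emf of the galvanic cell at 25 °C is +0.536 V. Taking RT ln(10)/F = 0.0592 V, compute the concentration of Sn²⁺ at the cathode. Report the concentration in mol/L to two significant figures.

Sn²⁺/Sn is the cathode, Zn²⁺/Zn the anode: E°cell = +0.59 V, n = 2.
Overall reaction: Sn²⁺(aq) + Zn(s) → Sn(s) + Zn²⁺(aq); Q = [Zn²⁺]^1/[Sn²⁺]^1.
From E = E° − (0.0592/n) log Q: log Q = (E° − E)·n/0.0592 = (+0.59 − (+0.536))·2/0.0592 = 1.8243.
So 1·log[Sn²⁺] = 1·log(1.51) − log Q = 0.1790 − (1.8243) = -1.6453; [Sn²⁺] = 10^(-1.6453) ≈ 0.023 M.

0.023 M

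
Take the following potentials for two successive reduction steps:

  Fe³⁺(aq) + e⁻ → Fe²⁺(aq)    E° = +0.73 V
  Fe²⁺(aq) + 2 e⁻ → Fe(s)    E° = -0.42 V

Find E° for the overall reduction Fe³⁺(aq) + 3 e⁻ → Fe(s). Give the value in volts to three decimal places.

Standard free energies of sequential steps add: ΔG°₃ = ΔG°₁ + ΔG°₂, so n₃E°₃ = n₁E°₁ + n₂E°₂.
E°₃ = (1×+0.73 + 2×-0.42) / 3 = (-0.110) / 3 = -0.037 V.
E° values themselves are not directly additive — weighting by electron count is essential.

-0.037 V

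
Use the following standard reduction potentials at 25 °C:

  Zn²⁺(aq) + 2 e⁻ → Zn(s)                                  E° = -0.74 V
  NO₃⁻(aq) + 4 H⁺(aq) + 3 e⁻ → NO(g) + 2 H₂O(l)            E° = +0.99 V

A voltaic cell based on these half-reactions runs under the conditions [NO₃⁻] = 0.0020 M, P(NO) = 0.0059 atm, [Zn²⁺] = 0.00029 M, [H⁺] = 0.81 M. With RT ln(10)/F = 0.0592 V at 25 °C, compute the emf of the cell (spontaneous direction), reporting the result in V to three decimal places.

+1.818 V

NO₃⁻/NO is the cathode (higher E°), Zn²⁺/Zn the anode: E°cell = +0.99 − (-0.74) = +1.73 V, n = 6.
Overall: 2 NO₃⁻(aq) + 8 H⁺(aq) + 3 Zn(s) → 2 NO(g) + 4 H₂O(l) + 3 Zn²⁺(aq)
Q = P(NO)^2·[Zn²⁺]^3 / ([NO₃⁻]^2·[H⁺]^8); log Q = -8.941.
E = E° − (0.0592/n) log Q = +1.73 − (0.0592/6)(-8.941) = +1.818 V.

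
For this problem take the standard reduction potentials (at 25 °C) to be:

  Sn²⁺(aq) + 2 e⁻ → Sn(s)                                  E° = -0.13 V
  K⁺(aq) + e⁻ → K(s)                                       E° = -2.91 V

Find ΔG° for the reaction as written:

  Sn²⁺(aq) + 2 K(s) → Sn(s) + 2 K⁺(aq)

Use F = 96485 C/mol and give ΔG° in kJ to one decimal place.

-536.5 kJ

As written, Sn²⁺/Sn is reduced (cathode) and K⁺/K is oxidised (anode), so E°cell = (-0.13) − (-2.91) = +2.78 V.
Balancing electrons gives n = 2.
ΔG° = −nFE° = −(2)(96485)(+2.78) = -536,457 J = -536.5 kJ.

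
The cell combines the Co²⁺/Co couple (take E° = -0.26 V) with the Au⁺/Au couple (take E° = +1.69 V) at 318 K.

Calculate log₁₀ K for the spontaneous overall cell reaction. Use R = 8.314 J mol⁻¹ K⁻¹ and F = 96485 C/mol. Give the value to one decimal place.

Cathode: Au⁺/Au; anode: Co²⁺/Co. E°cell = (+1.69) − (-0.26) = +1.95 V, with n = 2.
ΔG° = −nFE° = −RT ln K, so ln K = nFE°/(RT) = (2)(96485)(+1.95) / ((8.314)(318)) = 142.327.
log₁₀ K = 142.327 / ln 10 = 61.8.

61.8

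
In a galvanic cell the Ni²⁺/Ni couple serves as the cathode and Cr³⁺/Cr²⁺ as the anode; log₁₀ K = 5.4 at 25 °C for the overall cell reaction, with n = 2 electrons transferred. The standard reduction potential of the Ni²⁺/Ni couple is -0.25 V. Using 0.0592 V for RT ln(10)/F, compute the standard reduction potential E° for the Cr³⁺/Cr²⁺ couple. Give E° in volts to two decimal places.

E°cell = (0.0592/n)·log K = (0.0592/2)(5.4) = +0.160 V.
Since Ni²⁺/Ni is the cathode and Cr³⁺/Cr²⁺ the anode, E°cell = E°(Ni²⁺/Ni) − E°(Cr³⁺/Cr²⁺).
So E°(Cr³⁺/Cr²⁺) = E°(Ni²⁺/Ni) − E°cell = (-0.25) − (+0.160) = -0.41 V.

-0.41 V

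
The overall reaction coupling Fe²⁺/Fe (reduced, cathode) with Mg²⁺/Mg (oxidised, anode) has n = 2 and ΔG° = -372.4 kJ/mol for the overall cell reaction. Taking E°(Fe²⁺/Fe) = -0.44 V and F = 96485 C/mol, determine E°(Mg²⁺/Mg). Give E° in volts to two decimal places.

E°cell = −ΔG°/(nF) = −(-372.4×10³)/((2)(96485)) = +1.930 V.
Since Fe²⁺/Fe is the cathode and Mg²⁺/Mg the anode, E°cell = E°(Fe²⁺/Fe) − E°(Mg²⁺/Mg).
So E°(Mg²⁺/Mg) = E°(Fe²⁺/Fe) − E°cell = (-0.44) − (+1.930) = -2.37 V.

-2.37 V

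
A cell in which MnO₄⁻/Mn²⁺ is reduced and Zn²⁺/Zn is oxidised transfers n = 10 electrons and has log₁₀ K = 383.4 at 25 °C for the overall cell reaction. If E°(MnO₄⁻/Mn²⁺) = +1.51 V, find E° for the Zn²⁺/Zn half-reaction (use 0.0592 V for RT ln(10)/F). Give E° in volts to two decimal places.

E°cell = (0.0592/n)·log K = (0.0592/10)(383.4) = +2.270 V.
Since MnO₄⁻/Mn²⁺ is the cathode and Zn²⁺/Zn the anode, E°cell = E°(MnO₄⁻/Mn²⁺) − E°(Zn²⁺/Zn).
So E°(Zn²⁺/Zn) = E°(MnO₄⁻/Mn²⁺) − E°cell = (+1.51) − (+2.270) = -0.76 V.

-0.76 V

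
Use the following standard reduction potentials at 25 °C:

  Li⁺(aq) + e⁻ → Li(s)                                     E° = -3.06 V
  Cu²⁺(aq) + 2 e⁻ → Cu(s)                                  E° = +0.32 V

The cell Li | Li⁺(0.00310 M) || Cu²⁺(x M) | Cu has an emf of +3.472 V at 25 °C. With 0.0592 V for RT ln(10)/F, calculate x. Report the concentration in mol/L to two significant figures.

0.012 M

Cu²⁺/Cu is the cathode, Li⁺/Li the anode: E°cell = +3.38 V, n = 2.
Overall reaction: Cu²⁺(aq) + 2 Li(s) → Cu(s) + 2 Li⁺(aq); Q = [Li⁺]^2/[Cu²⁺]^1.
From E = E° − (0.0592/n) log Q: log Q = (E° − E)·n/0.0592 = (+3.38 − (+3.472))·2/0.0592 = -3.1081.
So 1·log[Cu²⁺] = 2·log(0.0031) − log Q = -5.0173 − (-3.1081) = -1.9092; [Cu²⁺] = 10^(-1.9092) ≈ 0.012 M.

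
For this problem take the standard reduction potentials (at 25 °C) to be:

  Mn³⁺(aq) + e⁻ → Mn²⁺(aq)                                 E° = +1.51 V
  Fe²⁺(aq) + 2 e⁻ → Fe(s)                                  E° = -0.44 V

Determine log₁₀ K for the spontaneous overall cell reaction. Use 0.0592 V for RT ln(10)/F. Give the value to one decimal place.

65.9

Cathode: Mn³⁺/Mn²⁺; anode: Fe²⁺/Fe. E°cell = +1.95 V, n = 2.
log K = nE°cell / 0.0592 = (2)(+1.95) / 0.0592 = 65.9.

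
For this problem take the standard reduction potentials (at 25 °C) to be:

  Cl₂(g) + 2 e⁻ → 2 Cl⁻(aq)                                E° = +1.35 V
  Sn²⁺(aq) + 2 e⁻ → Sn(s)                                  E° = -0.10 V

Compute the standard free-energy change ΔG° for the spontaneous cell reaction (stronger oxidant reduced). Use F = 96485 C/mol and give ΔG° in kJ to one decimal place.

Cl₂/Cl⁻ (E° = +1.35 V) is the cathode; Sn²⁺/Sn (E° = -0.10 V) is the anode, so E°cell = +1.45 V.
Balancing electrons gives n = 2 (lcm of 2 and 2).
ΔG° = −nFE° = −(2)(96485)(+1.45) = -279,806 J = -279.8 kJ.

-279.8 kJ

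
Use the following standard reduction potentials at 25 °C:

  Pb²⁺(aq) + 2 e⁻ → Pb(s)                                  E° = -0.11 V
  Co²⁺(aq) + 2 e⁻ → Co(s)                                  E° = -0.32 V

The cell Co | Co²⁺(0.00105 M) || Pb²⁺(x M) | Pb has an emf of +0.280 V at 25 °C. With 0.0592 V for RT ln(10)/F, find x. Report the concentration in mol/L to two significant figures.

0.24 M

Pb²⁺/Pb is the cathode, Co²⁺/Co the anode: E°cell = +0.21 V, n = 2.
Overall reaction: Pb²⁺(aq) + Co(s) → Pb(s) + Co²⁺(aq); Q = [Co²⁺]^1/[Pb²⁺]^1.
From E = E° − (0.0592/n) log Q: log Q = (E° − E)·n/0.0592 = (+0.21 − (+0.280))·2/0.0592 = -2.3649.
So 1·log[Pb²⁺] = 1·log(0.00105) − log Q = -2.9788 − (-2.3649) = -0.6139; [Pb²⁺] = 10^(-0.6139) ≈ 0.24 M.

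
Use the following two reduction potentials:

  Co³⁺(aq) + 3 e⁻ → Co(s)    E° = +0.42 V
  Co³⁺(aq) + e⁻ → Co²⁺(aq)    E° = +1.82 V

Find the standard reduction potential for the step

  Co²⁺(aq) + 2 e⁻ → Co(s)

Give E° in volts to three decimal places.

Sequential free energies add, so n₃E°₃ = n₁E°₁ + n₂E°₂.
With n₃ = 3, and the known step contributing 1×(+1.82) V, the unknown satisfies 2·E° = 3×(+0.42) − 1×(+1.82) = -0.560.
E° = -0.560 / 2 = -0.280 V.

-0.280 V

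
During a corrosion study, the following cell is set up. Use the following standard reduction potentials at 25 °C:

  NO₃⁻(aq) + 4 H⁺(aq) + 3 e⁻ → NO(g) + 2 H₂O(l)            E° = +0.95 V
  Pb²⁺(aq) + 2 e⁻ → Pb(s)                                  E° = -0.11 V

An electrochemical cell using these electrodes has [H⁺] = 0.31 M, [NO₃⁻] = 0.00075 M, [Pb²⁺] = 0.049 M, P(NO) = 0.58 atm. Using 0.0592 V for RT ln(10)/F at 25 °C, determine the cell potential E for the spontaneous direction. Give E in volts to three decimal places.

NO₃⁻/NO is the cathode (higher E°), Pb²⁺/Pb the anode: E°cell = +0.95 − (-0.11) = +1.06 V, n = 6.
Overall: 2 NO₃⁻(aq) + 8 H⁺(aq) + 3 Pb(s) → 2 NO(g) + 4 H₂O(l) + 3 Pb²⁺(aq)
Q = P(NO)^2·[Pb²⁺]^3 / ([NO₃⁻]^2·[H⁺]^8); log Q = 5.916.
E = E° − (0.0592/n) log Q = +1.06 − (0.0592/6)(5.916) = +1.002 V.

+1.002 V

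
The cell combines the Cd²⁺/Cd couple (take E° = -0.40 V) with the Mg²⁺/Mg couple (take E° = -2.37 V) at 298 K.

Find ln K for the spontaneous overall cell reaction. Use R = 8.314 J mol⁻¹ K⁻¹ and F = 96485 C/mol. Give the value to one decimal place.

153.4

Cathode: Cd²⁺/Cd; anode: Mg²⁺/Mg. E°cell = (-0.40) − (-2.37) = +1.97 V, with n = 2.
ΔG° = −nFE° = −RT ln K, so ln K = nFE°/(RT) = (2)(96485)(+1.97) / ((8.314)(298)) = 153.437.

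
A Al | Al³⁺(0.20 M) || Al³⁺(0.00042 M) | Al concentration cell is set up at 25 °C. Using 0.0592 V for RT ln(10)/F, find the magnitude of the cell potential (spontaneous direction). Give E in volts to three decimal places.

For a concentration cell E°cell = 0. The 0.20 M side is the cathode (reduction is favoured where [Al³⁺] is higher).
With n = 3, E = −(0.0592/3) log([Al³⁺]ₐₙ/[Al³⁺]꜀ₐₜ) = −(0.0592/3) log(0.00042/0.2) = −(0.0592/3)(-2.678) = +0.053 V.

+0.053 V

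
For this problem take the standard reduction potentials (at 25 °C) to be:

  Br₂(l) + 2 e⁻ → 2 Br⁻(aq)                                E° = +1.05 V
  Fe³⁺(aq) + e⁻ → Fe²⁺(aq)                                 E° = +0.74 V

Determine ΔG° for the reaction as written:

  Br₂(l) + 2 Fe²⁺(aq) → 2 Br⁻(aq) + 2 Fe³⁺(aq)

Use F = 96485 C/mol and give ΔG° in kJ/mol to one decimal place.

-59.8 kJ/mol

As written, Br₂/Br⁻ is reduced (cathode) and Fe³⁺/Fe²⁺ is oxidised (anode), so E°cell = (+1.05) − (+0.74) = +0.31 V.
Balancing electrons gives n = 2.
ΔG° = −nFE° = −(2)(96485)(+0.31) = -59,821 J = -59.8 kJ/mol.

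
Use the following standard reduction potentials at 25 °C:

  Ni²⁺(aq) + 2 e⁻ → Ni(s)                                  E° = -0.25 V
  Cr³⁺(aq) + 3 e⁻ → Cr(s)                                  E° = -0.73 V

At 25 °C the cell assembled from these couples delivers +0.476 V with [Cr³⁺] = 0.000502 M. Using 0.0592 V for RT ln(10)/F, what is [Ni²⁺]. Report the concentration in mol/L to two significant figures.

0.0046 M

Ni²⁺/Ni is the cathode, Cr³⁺/Cr the anode: E°cell = +0.48 V, n = 6.
Overall reaction: 3 Ni²⁺(aq) + 2 Cr(s) → 3 Ni(s) + 2 Cr³⁺(aq); Q = [Cr³⁺]^2/[Ni²⁺]^3.
From E = E° − (0.0592/n) log Q: log Q = (E° − E)·n/0.0592 = (+0.48 − (+0.476))·6/0.0592 = 0.4054.
So 3·log[Ni²⁺] = 2·log(0.000502) − log Q = -6.5986 − (0.4054) = -7.0040; log[Ni²⁺] = -7.0040 / 3 = -2.3347; [Ni²⁺] = 10^(-2.3347) ≈ 0.0046 M.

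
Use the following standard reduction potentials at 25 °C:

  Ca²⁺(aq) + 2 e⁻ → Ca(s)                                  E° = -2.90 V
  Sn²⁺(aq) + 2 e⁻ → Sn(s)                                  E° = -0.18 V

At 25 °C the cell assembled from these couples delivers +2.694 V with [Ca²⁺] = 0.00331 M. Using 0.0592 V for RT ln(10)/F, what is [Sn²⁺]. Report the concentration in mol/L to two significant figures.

0.00044 M

Sn²⁺/Sn is the cathode, Ca²⁺/Ca the anode: E°cell = +2.72 V, n = 2.
Overall reaction: Sn²⁺(aq) + Ca(s) → Sn(s) + Ca²⁺(aq); Q = [Ca²⁺]^1/[Sn²⁺]^1.
From E = E° − (0.0592/n) log Q: log Q = (E° − E)·n/0.0592 = (+2.72 − (+2.694))·2/0.0592 = 0.8784.
So 1·log[Sn²⁺] = 1·log(0.00331) − log Q = -2.4802 − (0.8784) = -3.3586; [Sn²⁺] = 10^(-3.3586) ≈ 0.00044 M.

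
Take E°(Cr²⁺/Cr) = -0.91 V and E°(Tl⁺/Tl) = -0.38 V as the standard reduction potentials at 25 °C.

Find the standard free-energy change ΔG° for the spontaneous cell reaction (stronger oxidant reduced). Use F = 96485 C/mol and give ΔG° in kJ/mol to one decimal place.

Tl⁺/Tl (E° = -0.38 V) is the cathode; Cr²⁺/Cr (E° = -0.91 V) is the anode, so E°cell = +0.53 V.
Balancing electrons gives n = 2 (lcm of 1 and 2).
ΔG° = −nFE° = −(2)(96485)(+0.53) = -102,274 J = -102.3 kJ/mol.

-102.3 kJ/mol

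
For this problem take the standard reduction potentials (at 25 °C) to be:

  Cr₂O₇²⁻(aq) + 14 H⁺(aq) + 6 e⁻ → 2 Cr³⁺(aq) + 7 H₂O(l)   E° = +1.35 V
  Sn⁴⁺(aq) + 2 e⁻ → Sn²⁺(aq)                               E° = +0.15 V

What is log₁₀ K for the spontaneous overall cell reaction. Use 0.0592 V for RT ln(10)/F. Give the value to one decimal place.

121.6

Cathode: Cr₂O₇²⁻/Cr³⁺; anode: Sn⁴⁺/Sn²⁺. E°cell = +1.20 V, n = 6.
log K = nE°cell / 0.0592 = (6)(+1.20) / 0.0592 = 121.6.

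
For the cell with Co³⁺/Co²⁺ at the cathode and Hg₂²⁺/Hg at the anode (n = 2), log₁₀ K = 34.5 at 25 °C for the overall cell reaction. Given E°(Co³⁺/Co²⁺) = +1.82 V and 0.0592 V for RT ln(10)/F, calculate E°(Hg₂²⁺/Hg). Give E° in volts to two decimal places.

E°cell = (0.0592/n)·log K = (0.0592/2)(34.5) = +1.021 V.
Since Co³⁺/Co²⁺ is the cathode and Hg₂²⁺/Hg the anode, E°cell = E°(Co³⁺/Co²⁺) − E°(Hg₂²⁺/Hg).
So E°(Hg₂²⁺/Hg) = E°(Co³⁺/Co²⁺) − E°cell = (+1.82) − (+1.021) = +0.80 V.

+0.80 V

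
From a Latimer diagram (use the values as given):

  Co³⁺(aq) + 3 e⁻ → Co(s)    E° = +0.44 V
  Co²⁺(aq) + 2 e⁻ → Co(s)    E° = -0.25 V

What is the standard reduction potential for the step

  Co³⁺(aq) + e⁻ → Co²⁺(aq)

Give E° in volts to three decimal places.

+1.820 V

Sequential free energies add, so n₃E°₃ = n₁E°₁ + n₂E°₂.
With n₃ = 3, and the known step contributing 2×(-0.25) V, the unknown satisfies 1·E° = 3×(+0.44) − 2×(-0.25) = +1.820.
E° = +1.820 / 1 = +1.820 V.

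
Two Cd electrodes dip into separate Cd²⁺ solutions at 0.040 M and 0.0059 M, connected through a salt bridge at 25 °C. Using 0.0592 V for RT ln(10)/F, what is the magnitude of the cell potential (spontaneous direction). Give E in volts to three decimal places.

+0.025 V

For a concentration cell E°cell = 0. The 0.040 M side is the cathode (reduction is favoured where [Cd²⁺] is higher).
With n = 2, E = −(0.0592/2) log([Cd²⁺]ₐₙ/[Cd²⁺]꜀ₐₜ) = −(0.0592/2) log(0.0059/0.04) = −(0.0592/2)(-0.831) = +0.025 V.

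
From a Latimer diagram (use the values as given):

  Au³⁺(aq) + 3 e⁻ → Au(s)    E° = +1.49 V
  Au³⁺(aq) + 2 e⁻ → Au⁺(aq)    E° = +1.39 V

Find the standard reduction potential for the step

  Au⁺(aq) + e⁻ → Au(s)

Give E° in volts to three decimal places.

+1.690 V

Sequential free energies add, so n₃E°₃ = n₁E°₁ + n₂E°₂.
With n₃ = 3, and the known step contributing 2×(+1.39) V, the unknown satisfies 1·E° = 3×(+1.49) − 2×(+1.39) = +1.690.
E° = +1.690 / 1 = +1.690 V.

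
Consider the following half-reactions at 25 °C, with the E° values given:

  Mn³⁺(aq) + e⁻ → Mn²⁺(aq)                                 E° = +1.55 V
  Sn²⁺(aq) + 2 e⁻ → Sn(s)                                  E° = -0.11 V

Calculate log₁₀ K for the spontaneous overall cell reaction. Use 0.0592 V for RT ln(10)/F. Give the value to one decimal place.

56.1

Cathode: Mn³⁺/Mn²⁺; anode: Sn²⁺/Sn. E°cell = +1.66 V, n = 2.
log K = nE°cell / 0.0592 = (2)(+1.66) / 0.0592 = 56.1.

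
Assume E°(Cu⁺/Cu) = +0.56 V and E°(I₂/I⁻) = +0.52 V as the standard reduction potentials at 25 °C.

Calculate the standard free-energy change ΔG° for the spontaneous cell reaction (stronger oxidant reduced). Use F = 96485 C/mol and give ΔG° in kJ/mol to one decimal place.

Cu⁺/Cu (E° = +0.56 V) is the cathode; I₂/I⁻ (E° = +0.52 V) is the anode, so E°cell = +0.04 V.
Balancing electrons gives n = 2 (lcm of 1 and 2).
ΔG° = −nFE° = −(2)(96485)(+0.04) = -7,719 J = -7.7 kJ/mol.

-7.7 kJ/mol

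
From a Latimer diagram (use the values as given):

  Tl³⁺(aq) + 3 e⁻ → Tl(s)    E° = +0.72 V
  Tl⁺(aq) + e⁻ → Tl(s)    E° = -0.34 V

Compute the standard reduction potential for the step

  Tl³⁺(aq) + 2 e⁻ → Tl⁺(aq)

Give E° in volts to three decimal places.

+1.250 V

Sequential free energies add, so n₃E°₃ = n₁E°₁ + n₂E°₂.
With n₃ = 3, and the known step contributing 1×(-0.34) V, the unknown satisfies 2·E° = 3×(+0.72) − 1×(-0.34) = +2.500.
E° = +2.500 / 2 = +1.250 V.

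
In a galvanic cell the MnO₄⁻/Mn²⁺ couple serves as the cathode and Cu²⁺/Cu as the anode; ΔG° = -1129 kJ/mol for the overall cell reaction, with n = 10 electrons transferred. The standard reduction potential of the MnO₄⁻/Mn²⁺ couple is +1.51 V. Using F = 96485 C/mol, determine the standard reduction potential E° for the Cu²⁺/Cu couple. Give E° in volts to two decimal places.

E°cell = −ΔG°/(nF) = −(-1129×10³)/((10)(96485)) = +1.170 V.
Since MnO₄⁻/Mn²⁺ is the cathode and Cu²⁺/Cu the anode, E°cell = E°(MnO₄⁻/Mn²⁺) − E°(Cu²⁺/Cu).
So E°(Cu²⁺/Cu) = E°(MnO₄⁻/Mn²⁺) − E°cell = (+1.51) − (+1.170) = +0.34 V.

+0.34 V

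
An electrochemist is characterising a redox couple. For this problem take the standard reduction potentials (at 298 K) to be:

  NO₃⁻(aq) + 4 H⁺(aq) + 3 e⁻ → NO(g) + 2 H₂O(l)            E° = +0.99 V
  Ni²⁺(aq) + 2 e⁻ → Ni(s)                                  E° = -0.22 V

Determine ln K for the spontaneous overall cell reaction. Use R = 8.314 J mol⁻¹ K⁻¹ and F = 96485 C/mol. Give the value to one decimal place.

282.7

Cathode: NO₃⁻/NO; anode: Ni²⁺/Ni. E°cell = (+0.99) − (-0.22) = +1.21 V, with n = 6.
ΔG° = −nFE° = −RT ln K, so ln K = nFE°/(RT) = (6)(96485)(+1.21) / ((8.314)(298)) = 282.729.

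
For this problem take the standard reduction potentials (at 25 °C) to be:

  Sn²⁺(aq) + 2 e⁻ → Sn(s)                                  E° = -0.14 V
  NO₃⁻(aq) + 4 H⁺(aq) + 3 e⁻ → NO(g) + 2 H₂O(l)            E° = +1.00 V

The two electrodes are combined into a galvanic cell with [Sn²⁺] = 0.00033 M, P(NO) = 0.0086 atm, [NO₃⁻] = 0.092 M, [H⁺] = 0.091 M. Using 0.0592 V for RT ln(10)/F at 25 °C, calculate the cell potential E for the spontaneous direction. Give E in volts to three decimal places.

NO₃⁻/NO is the cathode (higher E°), Sn²⁺/Sn the anode: E°cell = +1.00 − (-0.14) = +1.14 V, n = 6.
Overall: 2 NO₃⁻(aq) + 8 H⁺(aq) + 3 Sn(s) → 2 NO(g) + 4 H₂O(l) + 3 Sn²⁺(aq)
Q = P(NO)^2·[Sn²⁺]^3 / ([NO₃⁻]^2·[H⁺]^8); log Q = -4.175.
E = E° − (0.0592/n) log Q = +1.14 − (0.0592/6)(-4.175) = +1.181 V.

+1.181 V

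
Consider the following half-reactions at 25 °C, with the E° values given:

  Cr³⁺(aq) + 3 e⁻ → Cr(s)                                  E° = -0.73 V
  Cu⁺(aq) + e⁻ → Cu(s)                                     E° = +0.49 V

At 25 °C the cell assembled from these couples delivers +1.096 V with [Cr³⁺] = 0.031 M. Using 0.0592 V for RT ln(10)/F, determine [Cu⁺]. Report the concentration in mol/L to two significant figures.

Cu⁺/Cu is the cathode, Cr³⁺/Cr the anode: E°cell = +1.22 V, n = 3.
Overall reaction: 3 Cu⁺(aq) + Cr(s) → 3 Cu(s) + Cr³⁺(aq); Q = [Cr³⁺]^1/[Cu⁺]^3.
From E = E° − (0.0592/n) log Q: log Q = (E° − E)·n/0.0592 = (+1.22 − (+1.096))·3/0.0592 = 6.2838.
So 3·log[Cu⁺] = 1·log(0.031) − log Q = -1.5086 − (6.2838) = -7.7924; log[Cu⁺] = -7.7924 / 3 = -2.5975; [Cu⁺] = 10^(-2.5975) ≈ 0.0025 M.

0.0025 M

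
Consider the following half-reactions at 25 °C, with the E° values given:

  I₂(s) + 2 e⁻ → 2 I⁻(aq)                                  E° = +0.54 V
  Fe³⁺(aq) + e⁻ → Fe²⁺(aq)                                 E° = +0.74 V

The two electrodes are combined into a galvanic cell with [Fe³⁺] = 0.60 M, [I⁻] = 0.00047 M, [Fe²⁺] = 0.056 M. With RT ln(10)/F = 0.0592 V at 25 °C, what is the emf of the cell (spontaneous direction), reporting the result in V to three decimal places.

+0.064 V

Fe³⁺/Fe²⁺ is the cathode (higher E°), I₂/I⁻ the anode: E°cell = +0.74 − (+0.54) = +0.20 V, n = 2.
Overall: 2 Fe³⁺(aq) + 2 I⁻(aq) → 2 Fe²⁺(aq) + I₂(s)
Q = [Fe²⁺]^2 / ([Fe³⁺]^2·[I⁻]^2); log Q = 4.596.
E = E° − (0.0592/n) log Q = +0.20 − (0.0592/2)(4.596) = +0.064 V.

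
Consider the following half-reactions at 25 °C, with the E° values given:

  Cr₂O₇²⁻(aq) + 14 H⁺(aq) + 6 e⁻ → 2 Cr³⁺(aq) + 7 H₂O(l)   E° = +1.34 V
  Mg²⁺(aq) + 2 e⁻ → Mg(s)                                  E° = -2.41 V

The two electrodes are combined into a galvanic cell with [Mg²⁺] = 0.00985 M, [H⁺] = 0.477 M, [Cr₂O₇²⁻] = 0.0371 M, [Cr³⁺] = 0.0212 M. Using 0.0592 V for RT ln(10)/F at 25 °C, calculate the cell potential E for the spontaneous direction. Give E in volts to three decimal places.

Cr₂O₇²⁻/Cr³⁺ is the cathode (higher E°), Mg²⁺/Mg the anode: E°cell = +1.34 − (-2.41) = +3.75 V, n = 6.
Overall: Cr₂O₇²⁻(aq) + 14 H⁺(aq) + 3 Mg(s) → 2 Cr³⁺(aq) + 7 H₂O(l) + 3 Mg²⁺(aq)
Q = [Cr³⁺]^2·[Mg²⁺]^3 / ([Cr₂O₇²⁻]·[H⁺]^14); log Q = -3.436.
E = E° − (0.0592/n) log Q = +3.75 − (0.0592/6)(-3.436) = +3.784 V.

+3.784 V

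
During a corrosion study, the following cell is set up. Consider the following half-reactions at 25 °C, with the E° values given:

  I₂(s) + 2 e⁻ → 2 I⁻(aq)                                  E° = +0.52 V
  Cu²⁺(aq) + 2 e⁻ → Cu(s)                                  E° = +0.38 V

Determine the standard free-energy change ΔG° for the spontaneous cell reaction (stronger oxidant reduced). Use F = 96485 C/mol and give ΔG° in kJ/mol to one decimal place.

-27.0 kJ/mol

I₂/I⁻ (E° = +0.52 V) is the cathode; Cu²⁺/Cu (E° = +0.38 V) is the anode, so E°cell = +0.14 V.
Balancing electrons gives n = 2 (lcm of 2 and 2).
ΔG° = −nFE° = −(2)(96485)(+0.14) = -27,016 J = -27.0 kJ/mol.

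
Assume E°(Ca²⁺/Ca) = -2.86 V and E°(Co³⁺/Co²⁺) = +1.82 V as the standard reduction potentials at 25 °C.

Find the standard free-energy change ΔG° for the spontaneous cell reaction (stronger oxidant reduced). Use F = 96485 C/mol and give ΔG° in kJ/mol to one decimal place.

Co³⁺/Co²⁺ (E° = +1.82 V) is the cathode; Ca²⁺/Ca (E° = -2.86 V) is the anode, so E°cell = +4.68 V.
Balancing electrons gives n = 2 (lcm of 1 and 2).
ΔG° = −nFE° = −(2)(96485)(+4.68) = -903,100 J = -903.1 kJ/mol.

-903.1 kJ/mol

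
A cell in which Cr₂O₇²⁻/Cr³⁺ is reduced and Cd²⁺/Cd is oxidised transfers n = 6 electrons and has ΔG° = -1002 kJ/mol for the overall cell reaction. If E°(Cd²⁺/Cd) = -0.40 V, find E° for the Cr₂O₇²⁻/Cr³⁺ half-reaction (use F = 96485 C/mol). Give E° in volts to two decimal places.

E°cell = −ΔG°/(nF) = −(-1002×10³)/((6)(96485)) = +1.731 V.
Since Cr₂O₇²⁻/Cr³⁺ is the cathode and Cd²⁺/Cd the anode, E°cell = E°(Cr₂O₇²⁻/Cr³⁺) − E°(Cd²⁺/Cd).
So E°(Cr₂O₇²⁻/Cr³⁺) = E°cell + E°(Cd²⁺/Cd) = +1.731 + (-0.40) = +1.33 V.

+1.33 V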